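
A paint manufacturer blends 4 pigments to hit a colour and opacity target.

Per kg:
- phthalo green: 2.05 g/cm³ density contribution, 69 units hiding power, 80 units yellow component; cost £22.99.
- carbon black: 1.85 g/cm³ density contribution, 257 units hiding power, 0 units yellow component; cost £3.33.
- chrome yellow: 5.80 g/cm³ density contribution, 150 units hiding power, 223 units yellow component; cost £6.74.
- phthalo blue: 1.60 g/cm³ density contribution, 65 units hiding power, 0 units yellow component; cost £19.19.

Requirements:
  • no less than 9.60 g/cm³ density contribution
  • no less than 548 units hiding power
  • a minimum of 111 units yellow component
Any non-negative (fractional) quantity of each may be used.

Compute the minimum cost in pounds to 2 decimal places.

£12.85

Let x1 = kg of phthalo green, x2 = kg of carbon black, x3 = kg of chrome yellow, x4 = kg of phthalo blue.
Minimise 22.99x1 + 3.33x2 + 6.74x3 + 19.19x4 s.t.:
  2.05x1 + 1.85x2 + 5.8x3 + 1.6x4 ≥ 9.6   (density contribution)
  69x1 + 257x2 + 150x3 + 65x4 ≥ 548   (hiding power)
  80x1 + 223x3 ≥ 111   (yellow component)
  x1, x2, x3, x4 ≥ 0.
At the optimum only carbon black, chrome yellow are positive (phthalo green, phthalo blue = 0). Binding constraints: density contribution and hiding power.
That vertex is x2 = 1.433, x3 = 1.198.
Cost = 3.33·1.433 + 6.74·1.198 = 12.8464.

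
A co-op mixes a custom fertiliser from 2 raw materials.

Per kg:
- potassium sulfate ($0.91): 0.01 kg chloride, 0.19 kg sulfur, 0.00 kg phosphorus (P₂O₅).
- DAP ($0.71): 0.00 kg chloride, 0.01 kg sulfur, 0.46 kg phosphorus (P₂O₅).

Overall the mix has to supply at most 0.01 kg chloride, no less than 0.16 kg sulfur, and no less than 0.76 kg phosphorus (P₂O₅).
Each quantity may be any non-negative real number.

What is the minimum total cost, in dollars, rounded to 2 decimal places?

$1.86

Let x1 = kg of potassium sulfate, x2 = kg of DAP.
min 0.91x1 + 0.71x2 subject to:
  0.01x1 ≤ 0.01   (chloride)
  0.19x1 + 0.01x2 ≥ 0.16   (sulfur)
  0.46x2 ≥ 0.76   (phosphorus (P₂O₅))
  x1, x2 ≥ 0.
Both inputs are positive at the optimum. There the sulfur and phosphorus (P₂O₅) constraints are tight.
So potassium sulfate = 0.7551 kg, DAP = 1.652 kg.
Total cost: 0.91·0.7551 + 0.71·1.652 = 1.8601.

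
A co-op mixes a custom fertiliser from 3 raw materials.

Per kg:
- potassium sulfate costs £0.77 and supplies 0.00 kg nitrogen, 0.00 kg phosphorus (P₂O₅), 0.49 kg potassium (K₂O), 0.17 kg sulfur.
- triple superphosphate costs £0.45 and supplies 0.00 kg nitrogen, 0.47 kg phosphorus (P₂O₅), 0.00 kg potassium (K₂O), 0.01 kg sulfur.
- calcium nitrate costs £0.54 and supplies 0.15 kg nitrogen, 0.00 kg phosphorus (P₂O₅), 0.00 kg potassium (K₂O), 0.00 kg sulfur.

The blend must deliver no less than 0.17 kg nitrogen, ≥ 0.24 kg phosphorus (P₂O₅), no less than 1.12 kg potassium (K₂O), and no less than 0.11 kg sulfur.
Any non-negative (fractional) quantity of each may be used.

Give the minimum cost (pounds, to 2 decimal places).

Let x1 = kg of potassium sulfate, x2 = kg of triple superphosphate, x3 = kg of calcium nitrate.
Minimize 0.77x1 + 0.45x2 + 0.54x3 with:
  0.15x3 ≥ 0.17   (nitrogen)
  0.47x2 ≥ 0.24   (phosphorus (P₂O₅))
  0.49x1 ≥ 1.12   (potassium (K₂O))
  0.17x1 + 0.01x2 ≥ 0.11   (sulfur)
  x1, x2, x3 ≥ 0.
All 3 inputs are positive at the optimum. Binding constraints: nitrogen, phosphorus (P₂O₅), potassium (K₂O).
Optimal quantities: potassium sulfate = 2.286 kg, triple superphosphate = 0.5106 kg, calcium nitrate = 1.133 kg.
Objective = 0.77·2.286 + 0.45·0.5106 + 0.54·1.133 = 2.6018.

£2.60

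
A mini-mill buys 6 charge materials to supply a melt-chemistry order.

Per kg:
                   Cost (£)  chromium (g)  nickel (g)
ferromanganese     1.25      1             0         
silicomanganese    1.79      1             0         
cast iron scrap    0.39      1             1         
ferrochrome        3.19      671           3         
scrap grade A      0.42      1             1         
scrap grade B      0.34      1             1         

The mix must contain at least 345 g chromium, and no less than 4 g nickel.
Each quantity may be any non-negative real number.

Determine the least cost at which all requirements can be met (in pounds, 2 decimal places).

Set it up as a linear program. Let x1 = kg of ferromanganese, x2 = kg of silicomanganese, x3 = kg of cast iron scrap, x4 = kg of ferrochrome, x5 = kg of scrap grade A, x6 = kg of scrap grade B.
min 1.25x1 + 1.79x2 + 0.39x3 + 3.19x4 + 0.42x5 + 0.34x6 with:
  1x1 + 1x2 + 1x3 + 671x4 + 1x5 + 1x6 ≥ 345   (chromium)
  1x3 + 3x4 + 1x5 + 1x6 ≥ 4   (nickel)
  x1, x2, x3, x4, x5, x6 ≥ 0.
At the optimum only ferrochrome, scrap grade B are positive (ferromanganese, silicomanganese, cast iron scrap, scrap grade A = 0). There the chromium and nickel constraints are tight.
That vertex is x4 = 0.5105, x6 = 2.469.
Objective = 3.19·0.5105 + 0.34·2.469 = 2.4680.

£2.47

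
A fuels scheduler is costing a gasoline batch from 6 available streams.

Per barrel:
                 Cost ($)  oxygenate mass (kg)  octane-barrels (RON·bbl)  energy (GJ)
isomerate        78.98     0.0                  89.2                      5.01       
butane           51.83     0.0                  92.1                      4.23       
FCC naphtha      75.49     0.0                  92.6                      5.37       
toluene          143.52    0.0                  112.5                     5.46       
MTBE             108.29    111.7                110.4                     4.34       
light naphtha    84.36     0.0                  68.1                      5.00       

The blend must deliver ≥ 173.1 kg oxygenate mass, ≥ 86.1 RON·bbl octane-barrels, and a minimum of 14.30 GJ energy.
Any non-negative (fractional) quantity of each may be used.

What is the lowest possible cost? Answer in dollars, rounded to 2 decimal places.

$260.62

Let x1 = barrels of isomerate, x2 = barrels of butane, x3 = barrels of FCC naphtha, x4 = barrels of toluene, x5 = barrels of MTBE, x6 = barrels of light naphtha.
min 78.98x1 + 51.83x2 + 75.49x3 + 143.52x4 + 108.29x5 + 84.36x6 with:
  111.7x5 ≥ 173.1   (oxygenate mass)
  89.2x1 + 92.1x2 + 92.6x3 + 112.5x4 + 110.4x5 + 68.1x6 ≥ 86.1   (octane-barrels)
  5.01x1 + 4.23x2 + 5.37x3 + 5.46x4 + 4.34x5 + 5x6 ≥ 14.3   (energy)
  x1, x2, x3, x4, x5, x6 ≥ 0.
The cheapest feasible vertex uses only butane, MTBE; isomerate, FCC naphtha, toluene, light naphtha are not used. The oxygenate mass and energy requirements are met with equality.
That vertex is x2 = 1.7906, x5 = 1.5497.
Cost = 51.83·1.7906 + 108.29·1.5497 = 260.6238.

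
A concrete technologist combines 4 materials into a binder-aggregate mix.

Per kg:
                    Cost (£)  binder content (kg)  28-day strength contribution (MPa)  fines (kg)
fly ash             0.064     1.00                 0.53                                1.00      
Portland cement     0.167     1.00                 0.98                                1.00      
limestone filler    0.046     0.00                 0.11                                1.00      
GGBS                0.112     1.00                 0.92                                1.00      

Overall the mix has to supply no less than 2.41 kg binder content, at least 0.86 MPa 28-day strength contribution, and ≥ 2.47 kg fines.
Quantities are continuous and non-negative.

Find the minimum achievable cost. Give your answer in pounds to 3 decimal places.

£0.157

Let x1 = kg of fly ash, x2 = kg of Portland cement, x3 = kg of limestone filler, x4 = kg of GGBS.
min 0.064x1 + 0.167x2 + 0.046x3 + 0.112x4 subject to:
  1x1 + 1x2 + 1x4 ≥ 2.41   (binder content)
  0.53x1 + 0.98x2 + 0.11x3 + 0.92x4 ≥ 0.86   (28-day strength contribution)
  1x1 + 1x2 + 1x3 + 1x4 ≥ 2.47   (fines)
  x1, x2, x3, x4 ≥ 0.
At the optimum only fly ash, limestone filler are positive (Portland cement, GGBS = 0). Binding constraints: binder content and fines.
Optimal quantities: fly ash = 2.41 kg, limestone filler = 0.06 kg.
Cost = 0.064·2.41 + 0.046·0.06 = 0.15700.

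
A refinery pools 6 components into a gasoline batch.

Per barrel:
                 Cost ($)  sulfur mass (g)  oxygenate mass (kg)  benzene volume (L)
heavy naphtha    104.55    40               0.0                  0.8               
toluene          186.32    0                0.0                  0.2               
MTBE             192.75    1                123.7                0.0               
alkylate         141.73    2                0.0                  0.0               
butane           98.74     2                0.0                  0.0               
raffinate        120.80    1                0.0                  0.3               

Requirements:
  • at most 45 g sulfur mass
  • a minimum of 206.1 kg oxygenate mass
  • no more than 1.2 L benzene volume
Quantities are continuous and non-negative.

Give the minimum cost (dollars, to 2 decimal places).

Set it up as a linear program. Let x1 = barrels of heavy naphtha, x2 = barrels of toluene, x3 = barrels of MTBE, x4 = barrels of alkylate, x5 = barrels of butane, x6 = barrels of raffinate.
min 104.55x1 + 186.32x2 + 192.75x3 + 141.73x4 + 98.74x5 + 120.8x6 subject to:
  40x1 + 1x3 + 2x4 + 2x5 + 1x6 ≤ 45   (sulfur mass)
  123.7x3 ≥ 206.1   (oxygenate mass)
  0.8x1 + 0.2x2 + 0.3x6 ≤ 1.2   (benzene volume)
  x1, x2, x3, x4, x5, x6 ≥ 0.
At the optimum only MTBE is positive (heavy naphtha, toluene, alkylate, butane, raffinate = 0). There the oxygenate mass constraint is tight.
Optimal quantities: MTBE = 1.66613 barrels.
Total cost: 192.75·1.66613 = 321.1466.

$321.15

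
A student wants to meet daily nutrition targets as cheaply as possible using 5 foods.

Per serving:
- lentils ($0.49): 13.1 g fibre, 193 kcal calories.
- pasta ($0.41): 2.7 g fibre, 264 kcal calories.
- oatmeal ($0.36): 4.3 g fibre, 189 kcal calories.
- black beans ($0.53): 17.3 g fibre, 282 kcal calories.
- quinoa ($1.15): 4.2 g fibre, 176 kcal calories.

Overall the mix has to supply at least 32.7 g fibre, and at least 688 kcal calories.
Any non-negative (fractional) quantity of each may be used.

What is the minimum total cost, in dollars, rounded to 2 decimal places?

This is a linear program. Let x1 = servings of lentils, x2 = servings of pasta, x3 = servings of oatmeal, x4 = servings of black beans, x5 = servings of quinoa.
min 0.49x1 + 0.41x2 + 0.36x3 + 0.53x4 + 1.15x5 subject to:
  13.1x1 + 2.7x2 + 4.3x3 + 17.3x4 + 4.2x5 ≥ 32.7   (fibre)
  193x1 + 264x2 + 189x3 + 282x4 + 176x5 ≥ 688   (calories)
  x1, x2, x3, x4, x5 ≥ 0.
The cheapest feasible vertex uses only pasta, black beans; lentils, oatmeal, quinoa are not used. Binding constraints: fibre and calories.
Solving gives x2 = 0.7045, x4 = 1.78.
Objective = 0.41·0.7045 + 0.53·1.78 = 1.2322.

$1.23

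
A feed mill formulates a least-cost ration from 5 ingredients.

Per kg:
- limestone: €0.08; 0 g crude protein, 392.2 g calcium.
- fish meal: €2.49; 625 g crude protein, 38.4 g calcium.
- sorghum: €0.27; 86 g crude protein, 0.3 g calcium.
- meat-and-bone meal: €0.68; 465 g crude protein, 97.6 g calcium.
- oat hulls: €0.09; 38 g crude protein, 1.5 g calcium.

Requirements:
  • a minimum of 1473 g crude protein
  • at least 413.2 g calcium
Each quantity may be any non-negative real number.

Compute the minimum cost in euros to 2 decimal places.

Set it up as a linear program. Let x1 = kg of limestone, x2 = kg of fish meal, x3 = kg of sorghum, x4 = kg of meat-and-bone meal, x5 = kg of oat hulls.
Minimize 0.08x1 + 2.49x2 + 0.27x3 + 0.68x4 + 0.09x5 s.t.:
  625x2 + 86x3 + 465x4 + 38x5 ≥ 1473   (crude protein)
  392.2x1 + 38.4x2 + 0.3x3 + 97.6x4 + 1.5x5 ≥ 413.2   (calcium)
  x1, x2, x3, x4, x5 ≥ 0.
At the optimum only limestone, meat-and-bone meal are positive (fish meal, sorghum, oat hulls = 0). There the crude protein and calcium constraints are tight.
So limestone = 0.2652 kg, meat-and-bone meal = 3.168 kg.
Total cost: 0.08·0.2652 + 0.68·3.168 = 2.1755.

€2.18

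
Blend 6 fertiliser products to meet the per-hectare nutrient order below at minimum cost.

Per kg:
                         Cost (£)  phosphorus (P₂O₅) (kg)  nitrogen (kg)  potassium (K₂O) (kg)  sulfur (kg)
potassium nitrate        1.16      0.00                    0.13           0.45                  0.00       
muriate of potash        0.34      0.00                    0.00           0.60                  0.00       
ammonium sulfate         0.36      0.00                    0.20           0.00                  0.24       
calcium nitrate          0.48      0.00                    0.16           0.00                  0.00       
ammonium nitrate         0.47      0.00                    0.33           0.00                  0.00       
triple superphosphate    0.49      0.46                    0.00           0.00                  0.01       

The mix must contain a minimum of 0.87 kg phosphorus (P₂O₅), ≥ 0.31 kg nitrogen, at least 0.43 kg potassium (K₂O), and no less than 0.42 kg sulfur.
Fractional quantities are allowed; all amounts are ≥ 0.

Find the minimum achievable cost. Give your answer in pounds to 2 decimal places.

Let x1 = kg of potassium nitrate, x2 = kg of muriate of potash, x3 = kg of ammonium sulfate, x4 = kg of calcium nitrate, x5 = kg of ammonium nitrate, x6 = kg of triple superphosphate.
Minimise 1.16x1 + 0.34x2 + 0.36x3 + 0.48x4 + 0.47x5 + 0.49x6 subject to:
  0.46x6 ≥ 0.87   (phosphorus (P₂O₅))
  0.13x1 + 0.2x3 + 0.16x4 + 0.33x5 ≥ 0.31   (nitrogen)
  0.45x1 + 0.6x2 ≥ 0.43   (potassium (K₂O))
  0.24x3 + 0.01x6 ≥ 0.42   (sulfur)
  x1, x2, x3, x4, x5, x6 ≥ 0.
The cheapest feasible vertex uses only muriate of potash, ammonium sulfate, triple superphosphate; potassium nitrate, calcium nitrate, ammonium nitrate are not used. Binding constraints: phosphorus (P₂O₅), potassium (K₂O), sulfur.
Optimal quantities: muriate of potash = 0.7167 kg, ammonium sulfate = 1.671 kg, triple superphosphate = 1.891 kg.
Hence cost = 0.34·0.7167 + 0.36·1.671 + 0.49·1.891 = £1.7718.

£1.77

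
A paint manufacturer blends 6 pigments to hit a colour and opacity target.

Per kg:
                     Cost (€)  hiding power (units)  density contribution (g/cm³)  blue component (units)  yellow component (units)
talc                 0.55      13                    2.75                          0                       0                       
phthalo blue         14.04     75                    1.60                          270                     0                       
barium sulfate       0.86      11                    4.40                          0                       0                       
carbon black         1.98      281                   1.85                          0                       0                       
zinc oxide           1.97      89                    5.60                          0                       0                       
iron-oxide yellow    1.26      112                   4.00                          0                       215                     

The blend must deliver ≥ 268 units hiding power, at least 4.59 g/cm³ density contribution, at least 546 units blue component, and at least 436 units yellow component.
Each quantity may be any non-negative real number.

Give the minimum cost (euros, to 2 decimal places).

€30.95

Let x1 = kg of talc, x2 = kg of phthalo blue, x3 = kg of barium sulfate, x4 = kg of carbon black, x5 = kg of zinc oxide, x6 = kg of iron-oxide yellow.
min 0.55x1 + 14.04x2 + 0.86x3 + 1.98x4 + 1.97x5 + 1.26x6 s.t.:
  13x1 + 75x2 + 11x3 + 281x4 + 89x5 + 112x6 ≥ 268   (hiding power)
  2.75x1 + 1.6x2 + 4.4x3 + 1.85x4 + 5.6x5 + 4x6 ≥ 4.59   (density contribution)
  270x2 ≥ 546   (blue component)
  215x6 ≥ 436   (yellow component)
  x1, x2, x3, x4, x5, x6 ≥ 0.
The optimal basis is {phthalo blue, iron-oxide yellow}; talc, barium sulfate, carbon black, zinc oxide drop out. The blue component and yellow component requirements are met with equality.
Optimal quantities: phthalo blue = 2.0222 kg, iron-oxide yellow = 2.0279 kg.
Hence cost = 14.04·2.0222 + 1.26·2.0279 = €30.9468.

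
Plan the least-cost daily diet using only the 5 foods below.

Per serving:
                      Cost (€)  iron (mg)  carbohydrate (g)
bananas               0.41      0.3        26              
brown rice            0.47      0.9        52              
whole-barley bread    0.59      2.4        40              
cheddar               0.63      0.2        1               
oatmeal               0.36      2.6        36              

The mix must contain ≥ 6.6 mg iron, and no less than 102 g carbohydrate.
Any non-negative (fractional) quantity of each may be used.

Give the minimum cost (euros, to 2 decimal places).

Set it up as a linear program. Let x1 = servings of bananas, x2 = servings of brown rice, x3 = servings of whole-barley bread, x4 = servings of cheddar, x5 = servings of oatmeal.
min 0.41x1 + 0.47x2 + 0.59x3 + 0.63x4 + 0.36x5 with:
  0.3x1 + 0.9x2 + 2.4x3 + 0.2x4 + 2.6x5 ≥ 6.6   (iron)
  26x1 + 52x2 + 40x3 + 1x4 + 36x5 ≥ 102   (carbohydrate)
  x1, x2, x3, x4, x5 ≥ 0.
At the optimum only brown rice, oatmeal are positive (bananas, whole-barley bread, cheddar = 0). The iron and carbohydrate requirements are met with equality.
Solving gives x2 = 0.2685, x5 = 2.446.
Total cost: 0.47·0.2685 + 0.36·2.446 = 1.0068.

€1.01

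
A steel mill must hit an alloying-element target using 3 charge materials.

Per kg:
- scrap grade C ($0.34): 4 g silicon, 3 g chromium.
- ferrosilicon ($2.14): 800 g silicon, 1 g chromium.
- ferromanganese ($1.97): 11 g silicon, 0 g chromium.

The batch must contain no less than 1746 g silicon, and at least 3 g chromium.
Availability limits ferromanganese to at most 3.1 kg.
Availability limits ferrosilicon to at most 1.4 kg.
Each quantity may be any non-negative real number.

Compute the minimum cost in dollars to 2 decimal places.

$56.21

Treat it as an LP. Let x1 = kg of scrap grade C, x2 = kg of ferrosilicon, x3 = kg of ferromanganese.
Minimize 0.34x1 + 2.14x2 + 1.97x3 subject to:
  4x1 + 800x2 + 11x3 ≥ 1746   (silicon)
  3x1 + 1x2 ≥ 3   (chromium)
  x3 ≤ 3.1
  x2 ≤ 1.4
  x1, x2, x3 ≥ 0.
At the optimum only scrap grade C, ferrosilicon are positive (ferromanganese = 0). Binding constraints: silicon and the ferrosilicon cap.
Solving gives x1 = 156.5, x2 = 1.4.
Hence cost = 0.34·156.5 + 2.14·1.4 = $56.2060.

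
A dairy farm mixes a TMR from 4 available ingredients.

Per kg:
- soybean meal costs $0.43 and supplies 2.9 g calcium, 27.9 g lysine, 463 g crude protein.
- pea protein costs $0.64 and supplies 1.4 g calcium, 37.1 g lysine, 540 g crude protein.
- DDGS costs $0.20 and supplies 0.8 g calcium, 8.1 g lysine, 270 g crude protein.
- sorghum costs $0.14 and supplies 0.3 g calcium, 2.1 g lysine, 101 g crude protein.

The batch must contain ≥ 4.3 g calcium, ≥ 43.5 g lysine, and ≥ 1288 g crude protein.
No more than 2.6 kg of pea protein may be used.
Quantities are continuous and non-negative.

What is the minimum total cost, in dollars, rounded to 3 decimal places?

$0.984

Set it up as a linear program. Let x1 = kg of soybean meal, x2 = kg of pea protein, x3 = kg of DDGS, x4 = kg of sorghum.
min 0.43x1 + 0.64x2 + 0.2x3 + 0.14x4 s.t.:
  2.9x1 + 1.4x2 + 0.8x3 + 0.3x4 ≥ 4.3   (calcium)
  27.9x1 + 37.1x2 + 8.1x3 + 2.1x4 ≥ 43.5   (lysine)
  463x1 + 540x2 + 270x3 + 101x4 ≥ 1288   (crude protein)
  x2 ≤ 2.6
  x1, x2, x3, x4 ≥ 0.
The minimum-cost mix takes nothing from pea protein, sorghum — only soybean meal, DDGS. The lysine and crude protein requirements are met with equality.
Optimal quantities: soybean meal = 0.3469 kg, DDGS = 4.176 kg.
Hence cost = 0.43·0.3469 + 0.2·4.176 = $0.98437.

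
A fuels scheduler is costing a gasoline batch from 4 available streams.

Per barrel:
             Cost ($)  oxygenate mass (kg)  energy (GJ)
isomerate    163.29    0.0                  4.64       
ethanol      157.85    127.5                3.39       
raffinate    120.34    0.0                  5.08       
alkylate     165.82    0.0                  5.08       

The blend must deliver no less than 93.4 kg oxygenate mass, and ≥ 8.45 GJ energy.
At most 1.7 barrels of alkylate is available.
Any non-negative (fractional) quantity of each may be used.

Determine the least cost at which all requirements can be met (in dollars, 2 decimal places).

This is a linear program. Let x1 = barrels of isomerate, x2 = barrels of ethanol, x3 = barrels of raffinate, x4 = barrels of alkylate.
Minimize 163.29x1 + 157.85x2 + 120.34x3 + 165.82x4 with:
  127.5x2 ≥ 93.4   (oxygenate mass)
  4.64x1 + 3.39x2 + 5.08x3 + 5.08x4 ≥ 8.45   (energy)
  x4 ≤ 1.7
  x1, x2, x3, x4 ≥ 0.
The cheapest feasible vertex uses only ethanol, raffinate; isomerate, alkylate are not used. Binding constraints: oxygenate mass and energy.
So ethanol = 0.732549 barrels, raffinate = 1.17454 barrels.
Objective = 157.85·0.732549 + 120.34·1.17454 = 256.9770.

$256.98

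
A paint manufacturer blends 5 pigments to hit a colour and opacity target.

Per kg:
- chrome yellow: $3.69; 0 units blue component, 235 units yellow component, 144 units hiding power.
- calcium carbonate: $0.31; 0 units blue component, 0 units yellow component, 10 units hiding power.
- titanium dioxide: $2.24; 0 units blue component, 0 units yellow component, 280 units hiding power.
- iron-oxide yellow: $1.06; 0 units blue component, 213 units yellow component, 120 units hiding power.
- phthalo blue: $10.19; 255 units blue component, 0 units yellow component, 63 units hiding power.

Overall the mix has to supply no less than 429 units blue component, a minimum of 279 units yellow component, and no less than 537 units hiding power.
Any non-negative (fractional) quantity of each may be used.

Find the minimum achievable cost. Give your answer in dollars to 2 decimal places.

Let x1 = kg of chrome yellow, x2 = kg of calcium carbonate, x3 = kg of titanium dioxide, x4 = kg of iron-oxide yellow, x5 = kg of phthalo blue.
Minimise 3.69x1 + 0.31x2 + 2.24x3 + 1.06x4 + 10.19x5 subject to:
  255x5 ≥ 429   (blue component)
  235x1 + 213x4 ≥ 279   (yellow component)
  144x1 + 10x2 + 280x3 + 120x4 + 63x5 ≥ 537   (hiding power)
  x1, x2, x3, x4, x5 ≥ 0.
The cheapest feasible vertex uses only titanium dioxide, iron-oxide yellow, phthalo blue; chrome yellow, calcium carbonate are not used. There the blue component, yellow component, hiding power constraints are tight.
Solving gives x3 = 0.978, x4 = 1.31, x5 = 1.682.
Cost = 2.24·0.978 + 1.06·1.31 + 10.19·1.682 = 20.7189.

$20.72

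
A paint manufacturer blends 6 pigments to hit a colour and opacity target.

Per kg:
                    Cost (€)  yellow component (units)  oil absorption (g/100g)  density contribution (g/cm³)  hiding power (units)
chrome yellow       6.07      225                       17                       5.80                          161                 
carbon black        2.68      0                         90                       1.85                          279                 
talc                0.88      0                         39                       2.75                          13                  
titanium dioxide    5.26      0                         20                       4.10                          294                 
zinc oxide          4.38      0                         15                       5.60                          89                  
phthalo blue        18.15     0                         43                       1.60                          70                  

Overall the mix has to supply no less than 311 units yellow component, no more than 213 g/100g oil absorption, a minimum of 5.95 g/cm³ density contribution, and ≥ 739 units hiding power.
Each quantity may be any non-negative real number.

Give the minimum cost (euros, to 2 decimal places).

€13.35

Let x1 = kg of chrome yellow, x2 = kg of carbon black, x3 = kg of talc, x4 = kg of titanium dioxide, x5 = kg of zinc oxide, x6 = kg of phthalo blue.
Minimize 6.07x1 + 2.68x2 + 0.88x3 + 5.26x4 + 4.38x5 + 18.15x6 with:
  225x1 ≥ 311   (yellow component)
  17x1 + 90x2 + 39x3 + 20x4 + 15x5 + 43x6 ≤ 213   (oil absorption)
  5.8x1 + 1.85x2 + 2.75x3 + 4.1x4 + 5.6x5 + 1.6x6 ≥ 5.95   (density contribution)
  161x1 + 279x2 + 13x3 + 294x4 + 89x5 + 70x6 ≥ 739   (hiding power)
  x1, x2, x3, x4, x5, x6 ≥ 0.
The minimum-cost mix takes nothing from talc, titanium dioxide, zinc oxide, phthalo blue — only chrome yellow, carbon black. There the yellow component and hiding power constraints are tight.
Solving gives x1 = 1.382, x2 = 1.851.
Hence cost = 6.07·1.382 + 2.68·1.851 = €13.3494.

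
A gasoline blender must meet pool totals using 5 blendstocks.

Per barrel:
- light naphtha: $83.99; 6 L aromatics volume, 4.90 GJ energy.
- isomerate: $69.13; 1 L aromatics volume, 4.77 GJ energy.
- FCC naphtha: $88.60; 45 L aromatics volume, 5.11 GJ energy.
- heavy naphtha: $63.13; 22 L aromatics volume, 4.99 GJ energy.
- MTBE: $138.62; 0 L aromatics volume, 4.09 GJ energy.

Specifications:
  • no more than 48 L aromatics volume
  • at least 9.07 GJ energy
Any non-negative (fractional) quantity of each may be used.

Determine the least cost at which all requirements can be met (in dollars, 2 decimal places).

$114.75

Treat it as an LP. Let x1 = barrels of light naphtha, x2 = barrels of isomerate, x3 = barrels of FCC naphtha, x4 = barrels of heavy naphtha, x5 = barrels of MTBE.
Minimise 83.99x1 + 69.13x2 + 88.6x3 + 63.13x4 + 138.62x5 with:
  6x1 + 1x2 + 45x3 + 22x4 ≤ 48   (aromatics volume)
  4.9x1 + 4.77x2 + 5.11x3 + 4.99x4 + 4.09x5 ≥ 9.07   (energy)
  x1, x2, x3, x4, x5 ≥ 0.
The optimal basis is {heavy naphtha}; light naphtha, isomerate, FCC naphtha, MTBE drop out. Binding constraint: energy.
Solving gives x4 = 1.8176.
Objective = 63.13·1.8176 = 114.7451.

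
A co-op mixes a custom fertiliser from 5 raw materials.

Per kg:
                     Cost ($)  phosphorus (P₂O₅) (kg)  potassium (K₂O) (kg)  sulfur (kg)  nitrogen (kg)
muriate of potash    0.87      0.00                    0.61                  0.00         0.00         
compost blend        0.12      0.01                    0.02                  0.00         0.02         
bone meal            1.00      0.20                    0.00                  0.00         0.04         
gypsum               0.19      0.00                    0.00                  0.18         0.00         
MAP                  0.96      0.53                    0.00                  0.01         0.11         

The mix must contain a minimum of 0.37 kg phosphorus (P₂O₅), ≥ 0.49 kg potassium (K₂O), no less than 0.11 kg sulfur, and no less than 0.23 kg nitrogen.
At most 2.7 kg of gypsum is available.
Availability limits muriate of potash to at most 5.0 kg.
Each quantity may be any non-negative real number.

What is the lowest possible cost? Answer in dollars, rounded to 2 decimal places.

Let x1 = kg of muriate of potash, x2 = kg of compost blend, x3 = kg of bone meal, x4 = kg of gypsum, x5 = kg of MAP.
min 0.87x1 + 0.12x2 + 1x3 + 0.19x4 + 0.96x5 with:
  0.01x2 + 0.2x3 + 0.53x5 ≥ 0.37   (phosphorus (P₂O₅))
  0.61x1 + 0.02x2 ≥ 0.49   (potassium (K₂O))
  0.18x4 + 0.01x5 ≥ 0.11   (sulfur)
  0.02x2 + 0.04x3 + 0.11x5 ≥ 0.23   (nitrogen)
  x4 ≤ 2.7
  x1 ≤ 5
  x1, x2, x3, x4, x5 ≥ 0.
The cheapest feasible vertex uses only muriate of potash, compost blend, gypsum, MAP; bone meal is not used. There the phosphorus (P₂O₅), potassium (K₂O), sulfur, nitrogen constraints are tight.
Optimal quantities: muriate of potash = 0.523 kg, compost blend = 8.547 kg, gypsum = 0.5813 kg, MAP = 0.5368 kg.
Hence cost = 0.87·0.523 + 0.12·8.547 + 0.19·0.5813 + 0.96·0.5368 = $2.1064.

$2.11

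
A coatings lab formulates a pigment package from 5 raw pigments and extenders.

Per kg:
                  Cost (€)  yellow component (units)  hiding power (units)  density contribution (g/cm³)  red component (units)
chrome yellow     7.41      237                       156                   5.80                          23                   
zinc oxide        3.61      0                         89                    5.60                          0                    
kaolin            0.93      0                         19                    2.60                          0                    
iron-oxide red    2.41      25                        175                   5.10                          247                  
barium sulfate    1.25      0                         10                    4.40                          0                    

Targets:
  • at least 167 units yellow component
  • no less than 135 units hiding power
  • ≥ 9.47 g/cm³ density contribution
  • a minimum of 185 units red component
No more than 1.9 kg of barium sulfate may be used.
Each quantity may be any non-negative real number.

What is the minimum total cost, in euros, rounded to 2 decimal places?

Set it up as a linear program. Let x1 = kg of chrome yellow, x2 = kg of zinc oxide, x3 = kg of kaolin, x4 = kg of iron-oxide red, x5 = kg of barium sulfate.
min 7.41x1 + 3.61x2 + 0.93x3 + 2.41x4 + 1.25x5 subject to:
  237x1 + 25x4 ≥ 167   (yellow component)
  156x1 + 89x2 + 19x3 + 175x4 + 10x5 ≥ 135   (hiding power)
  5.8x1 + 5.6x2 + 2.6x3 + 5.1x4 + 4.4x5 ≥ 9.47   (density contribution)
  23x1 + 247x4 ≥ 185   (red component)
  x5 ≤ 1.9
  x1, x2, x3, x4, x5 ≥ 0.
The optimal basis is {chrome yellow, iron-oxide red, barium sulfate}; zinc oxide, kaolin drop out. The yellow component, density contribution, red component requirements are met with equality.
So chrome yellow = 0.6318 kg, iron-oxide red = 0.6902 kg, barium sulfate = 0.5194 kg.
Total cost: 7.41·0.6318 + 2.41·0.6902 + 1.25·0.5194 = 6.9943.

€6.99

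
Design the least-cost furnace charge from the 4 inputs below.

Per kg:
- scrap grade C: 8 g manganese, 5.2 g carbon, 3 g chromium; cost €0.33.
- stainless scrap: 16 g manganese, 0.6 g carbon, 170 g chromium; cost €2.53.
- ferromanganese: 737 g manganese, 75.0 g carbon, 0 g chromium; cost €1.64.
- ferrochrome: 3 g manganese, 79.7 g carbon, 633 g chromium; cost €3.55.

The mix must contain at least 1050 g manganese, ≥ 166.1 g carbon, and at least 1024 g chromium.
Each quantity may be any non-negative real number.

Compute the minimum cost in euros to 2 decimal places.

Let x1 = kg of scrap grade C, x2 = kg of stainless scrap, x3 = kg of ferromanganese, x4 = kg of ferrochrome.
Minimise 0.33x1 + 2.53x2 + 1.64x3 + 3.55x4 with:
  8x1 + 16x2 + 737x3 + 3x4 ≥ 1050   (manganese)
  5.2x1 + 0.6x2 + 75x3 + 79.7x4 ≥ 166.1   (carbon)
  3x1 + 170x2 + 633x4 ≥ 1024   (chromium)
  x1, x2, x3, x4 ≥ 0.
At the optimum only ferromanganese, ferrochrome are positive (scrap grade C, stainless scrap = 0). There the manganese and chromium constraints are tight.
That vertex is x3 = 1.418, x4 = 1.618.
Hence cost = 1.64·1.418 + 3.55·1.618 = €8.0694.

€8.07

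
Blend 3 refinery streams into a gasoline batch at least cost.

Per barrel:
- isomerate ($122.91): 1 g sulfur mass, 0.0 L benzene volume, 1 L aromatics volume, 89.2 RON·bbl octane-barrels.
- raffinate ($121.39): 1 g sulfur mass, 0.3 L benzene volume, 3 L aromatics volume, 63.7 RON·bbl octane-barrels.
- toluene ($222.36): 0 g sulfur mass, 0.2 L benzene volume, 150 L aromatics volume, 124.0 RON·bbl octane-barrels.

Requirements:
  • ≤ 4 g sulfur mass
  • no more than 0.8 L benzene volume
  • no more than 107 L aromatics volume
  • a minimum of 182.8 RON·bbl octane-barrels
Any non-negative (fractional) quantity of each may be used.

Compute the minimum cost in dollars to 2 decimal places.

Let x1 = barrels of isomerate, x2 = barrels of raffinate, x3 = barrels of toluene.
Minimise 122.91x1 + 121.39x2 + 222.36x3 subject to:
  1x1 + 1x2 ≤ 4   (sulfur mass)
  0.3x2 + 0.2x3 ≤ 0.8   (benzene volume)
  1x1 + 3x2 + 150x3 ≤ 107   (aromatics volume)
  89.2x1 + 63.7x2 + 124x3 ≥ 182.8   (octane-barrels)
  x1, x2, x3 ≥ 0.
The minimum-cost mix takes nothing from raffinate, toluene — only isomerate. There the octane-barrels constraint is tight.
So isomerate = 2.0493 barrels.
Total cost: 122.91·2.0493 = 251.8795.

$251.88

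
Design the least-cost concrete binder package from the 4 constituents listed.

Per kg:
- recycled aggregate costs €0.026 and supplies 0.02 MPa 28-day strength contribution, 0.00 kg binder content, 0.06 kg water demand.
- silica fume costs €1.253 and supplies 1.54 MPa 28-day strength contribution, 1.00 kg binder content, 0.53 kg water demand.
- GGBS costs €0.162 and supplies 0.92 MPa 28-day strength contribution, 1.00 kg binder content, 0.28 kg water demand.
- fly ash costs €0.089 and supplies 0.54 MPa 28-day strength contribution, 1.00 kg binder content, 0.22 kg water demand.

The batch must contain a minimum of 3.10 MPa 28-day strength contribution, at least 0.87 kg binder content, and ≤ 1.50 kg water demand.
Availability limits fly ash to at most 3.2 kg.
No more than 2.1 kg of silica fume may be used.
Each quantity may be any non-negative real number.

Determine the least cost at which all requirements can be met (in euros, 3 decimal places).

This is a linear program. Let x1 = kg of recycled aggregate, x2 = kg of silica fume, x3 = kg of GGBS, x4 = kg of fly ash.
Minimize 0.026x1 + 1.253x2 + 0.162x3 + 0.089x4 s.t.:
  0.02x1 + 1.54x2 + 0.92x3 + 0.54x4 ≥ 3.1   (28-day strength contribution)
  1x2 + 1x3 + 1x4 ≥ 0.87   (binder content)
  0.06x1 + 0.53x2 + 0.28x3 + 0.22x4 ≤ 1.5   (water demand)
  x4 ≤ 3.2
  x2 ≤ 2.1
  x1, x2, x3, x4 ≥ 0.
The minimum-cost mix takes nothing from recycled aggregate, silica fume — only GGBS, fly ash. Binding constraints: 28-day strength contribution and the fly ash cap.
So GGBS = 1.491 kg, fly ash = 3.2 kg.
Cost = 0.162·1.491 + 0.089·3.2 = 0.52634.

€0.526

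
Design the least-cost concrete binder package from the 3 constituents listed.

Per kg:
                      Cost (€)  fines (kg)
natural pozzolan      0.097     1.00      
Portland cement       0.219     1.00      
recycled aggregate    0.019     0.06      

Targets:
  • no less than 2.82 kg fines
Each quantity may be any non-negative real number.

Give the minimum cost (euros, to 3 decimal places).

€0.274

This is a linear program. Let x1 = kg of natural pozzolan, x2 = kg of Portland cement, x3 = kg of recycled aggregate.
min 0.097x1 + 0.219x2 + 0.019x3 subject to:
  1x1 + 1x2 + 0.06x3 ≥ 2.82   (fines)
  x1, x2, x3 ≥ 0.
At the optimum only natural pozzolan is positive (Portland cement, recycled aggregate = 0). Binding constraint: fines.
Solving gives x1 = 2.82.
Hence cost = 0.097·2.82 = €0.27354.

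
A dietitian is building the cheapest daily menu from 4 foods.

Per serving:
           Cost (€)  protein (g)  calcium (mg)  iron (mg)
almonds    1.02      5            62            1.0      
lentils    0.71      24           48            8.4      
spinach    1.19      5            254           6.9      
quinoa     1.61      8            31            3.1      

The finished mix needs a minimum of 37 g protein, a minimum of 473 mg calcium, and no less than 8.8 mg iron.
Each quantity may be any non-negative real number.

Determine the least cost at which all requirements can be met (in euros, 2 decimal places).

Let x1 = servings of almonds, x2 = servings of lentils, x3 = servings of spinach, x4 = servings of quinoa.
min 1.02x1 + 0.71x2 + 1.19x3 + 1.61x4 subject to:
  5x1 + 24x2 + 5x3 + 8x4 ≥ 37   (protein)
  62x1 + 48x2 + 254x3 + 31x4 ≥ 473   (calcium)
  1x1 + 8.4x2 + 6.9x3 + 3.1x4 ≥ 8.8   (iron)
  x1, x2, x3, x4 ≥ 0.
The cheapest feasible vertex uses only lentils, spinach; almonds, quinoa are not used. Binding constraints: protein and calcium.
That vertex is x2 = 1.201, x3 = 1.635.
Cost = 0.71·1.201 + 1.19·1.635 = 2.7984.

€2.80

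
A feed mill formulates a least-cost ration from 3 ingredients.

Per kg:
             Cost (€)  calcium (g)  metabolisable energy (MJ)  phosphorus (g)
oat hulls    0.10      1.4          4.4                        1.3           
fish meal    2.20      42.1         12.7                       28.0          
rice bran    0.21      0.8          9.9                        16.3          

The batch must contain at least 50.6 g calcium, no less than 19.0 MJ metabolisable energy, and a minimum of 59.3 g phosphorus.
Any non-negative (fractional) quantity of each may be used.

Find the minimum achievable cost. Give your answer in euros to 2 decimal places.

€2.92

This is a linear program. Let x1 = kg of oat hulls, x2 = kg of fish meal, x3 = kg of rice bran.
Minimise 0.1x1 + 2.2x2 + 0.21x3 with:
  1.4x1 + 42.1x2 + 0.8x3 ≥ 50.6   (calcium)
  4.4x1 + 12.7x2 + 9.9x3 ≥ 19   (metabolisable energy)
  1.3x1 + 28x2 + 16.3x3 ≥ 59.3   (phosphorus)
  x1, x2, x3 ≥ 0.
The minimum-cost mix takes nothing from oat hulls — only fish meal, rice bran. The calcium and phosphorus requirements are met with equality.
That vertex is x2 = 1.171, x3 = 1.627.
Total cost: 2.2·1.171 + 0.21·1.627 = 2.9179.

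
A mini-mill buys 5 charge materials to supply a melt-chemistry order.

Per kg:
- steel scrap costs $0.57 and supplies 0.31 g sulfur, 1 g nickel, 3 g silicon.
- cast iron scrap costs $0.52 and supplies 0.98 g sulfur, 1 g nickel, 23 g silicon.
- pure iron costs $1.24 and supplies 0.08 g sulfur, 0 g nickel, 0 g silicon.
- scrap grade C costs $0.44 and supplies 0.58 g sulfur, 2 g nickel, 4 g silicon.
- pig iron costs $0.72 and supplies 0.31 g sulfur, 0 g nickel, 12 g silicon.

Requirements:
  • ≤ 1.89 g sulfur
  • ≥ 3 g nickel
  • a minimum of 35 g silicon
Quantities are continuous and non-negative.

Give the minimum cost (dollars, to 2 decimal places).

$1.07

Set it up as a linear program. Let x1 = kg of steel scrap, x2 = kg of cast iron scrap, x3 = kg of pure iron, x4 = kg of scrap grade C, x5 = kg of pig iron.
Minimise 0.57x1 + 0.52x2 + 1.24x3 + 0.44x4 + 0.72x5 s.t.:
  0.31x1 + 0.98x2 + 0.08x3 + 0.58x4 + 0.31x5 ≤ 1.89   (sulfur)
  1x1 + 1x2 + 2x4 ≥ 3   (nickel)
  3x1 + 23x2 + 4x4 + 12x5 ≥ 35   (silicon)
  x1, x2, x3, x4, x5 ≥ 0.
At the optimum only cast iron scrap, scrap grade C are positive (steel scrap, pure iron, pig iron = 0). The nickel and silicon requirements are met with equality.
So cast iron scrap = 1.381 kg, scrap grade C = 0.8095 kg.
Hence cost = 0.52·1.381 + 0.44·0.8095 = $1.0743.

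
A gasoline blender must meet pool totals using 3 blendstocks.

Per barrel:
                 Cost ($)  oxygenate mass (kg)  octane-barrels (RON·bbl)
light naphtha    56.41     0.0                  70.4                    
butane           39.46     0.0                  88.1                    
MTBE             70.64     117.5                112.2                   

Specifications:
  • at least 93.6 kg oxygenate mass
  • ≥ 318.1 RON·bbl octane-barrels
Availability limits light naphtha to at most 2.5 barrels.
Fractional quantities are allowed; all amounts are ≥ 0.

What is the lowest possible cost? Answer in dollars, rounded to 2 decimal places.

Let x1 = barrels of light naphtha, x2 = barrels of butane, x3 = barrels of MTBE.
Minimise 56.41x1 + 39.46x2 + 70.64x3 with:
  117.5x3 ≥ 93.6   (oxygenate mass)
  70.4x1 + 88.1x2 + 112.2x3 ≥ 318.1   (octane-barrels)
  x1 ≤ 2.5
  x1, x2, x3 ≥ 0.
The optimal basis is {butane, MTBE}; light naphtha drops out. The oxygenate mass and octane-barrels requirements are met with equality.
Solving gives x2 = 2.5962, x3 = 0.7966.
Objective = 39.46·2.5962 + 70.64·0.7966 = 158.7179.

$158.72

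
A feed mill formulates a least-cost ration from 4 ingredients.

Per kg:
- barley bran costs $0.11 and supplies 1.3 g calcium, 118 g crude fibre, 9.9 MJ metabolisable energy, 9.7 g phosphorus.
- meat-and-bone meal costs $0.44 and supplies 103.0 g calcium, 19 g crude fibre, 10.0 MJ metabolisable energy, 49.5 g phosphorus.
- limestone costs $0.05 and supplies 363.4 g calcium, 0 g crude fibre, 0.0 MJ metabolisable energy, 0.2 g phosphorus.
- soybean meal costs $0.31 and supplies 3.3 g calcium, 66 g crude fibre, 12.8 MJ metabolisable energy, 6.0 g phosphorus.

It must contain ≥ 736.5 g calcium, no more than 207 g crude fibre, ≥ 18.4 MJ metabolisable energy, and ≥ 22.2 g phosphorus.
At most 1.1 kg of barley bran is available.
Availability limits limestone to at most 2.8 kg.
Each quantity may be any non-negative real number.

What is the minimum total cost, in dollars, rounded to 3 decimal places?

Treat it as an LP. Let x1 = kg of barley bran, x2 = kg of meat-and-bone meal, x3 = kg of limestone, x4 = kg of soybean meal.
Minimise 0.11x1 + 0.44x2 + 0.05x3 + 0.31x4 subject to:
  1.3x1 + 103x2 + 363.4x3 + 3.3x4 ≥ 736.5   (calcium)
  118x1 + 19x2 + 66x4 ≤ 207   (crude fibre)
  9.9x1 + 10x2 + 12.8x4 ≥ 18.4   (metabolisable energy)
  9.7x1 + 49.5x2 + 0.2x3 + 6x4 ≥ 22.2   (phosphorus)
  x1 ≤ 1.1
  x3 ≤ 2.8
  x1, x2, x3, x4 ≥ 0.
The optimal mix uses every input. There the calcium, metabolisable energy, phosphorus, the barley bran cap constraints are tight.
That vertex is x1 = 1.1, x2 = 0.1699, x3 = 1.97, x4 = 0.454.
Total cost: 0.11·1.1 + 0.44·0.1699 + 0.05·1.97 + 0.31·0.454 = 0.43500.

$0.435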